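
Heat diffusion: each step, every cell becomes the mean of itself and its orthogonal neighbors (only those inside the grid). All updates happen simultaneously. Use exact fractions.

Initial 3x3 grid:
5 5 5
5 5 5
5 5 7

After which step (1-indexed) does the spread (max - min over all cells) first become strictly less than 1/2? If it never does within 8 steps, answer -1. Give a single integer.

Answer: 3

Derivation:
Step 1: max=17/3, min=5, spread=2/3
Step 2: max=50/9, min=5, spread=5/9
Step 3: max=581/108, min=5, spread=41/108
  -> spread < 1/2 first at step 3
Step 4: max=34531/6480, min=911/180, spread=347/1296
Step 5: max=2050937/388800, min=9157/1800, spread=2921/15552
Step 6: max=122468539/23328000, min=1105483/216000, spread=24611/186624
Step 7: max=7317122033/1399680000, min=24956741/4860000, spread=207329/2239488
Step 8: max=437933952451/83980800000, min=1334801599/259200000, spread=1746635/26873856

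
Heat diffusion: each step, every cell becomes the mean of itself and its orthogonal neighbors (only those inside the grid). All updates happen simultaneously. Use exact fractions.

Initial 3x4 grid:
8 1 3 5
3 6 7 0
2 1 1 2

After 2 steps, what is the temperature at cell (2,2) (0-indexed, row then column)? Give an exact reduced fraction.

Step 1: cell (2,2) = 11/4
Step 2: cell (2,2) = 193/80
Full grid after step 2:
  53/12 161/40 437/120 61/18
  287/80 15/4 69/20 317/120
  37/12 217/80 193/80 29/12

Answer: 193/80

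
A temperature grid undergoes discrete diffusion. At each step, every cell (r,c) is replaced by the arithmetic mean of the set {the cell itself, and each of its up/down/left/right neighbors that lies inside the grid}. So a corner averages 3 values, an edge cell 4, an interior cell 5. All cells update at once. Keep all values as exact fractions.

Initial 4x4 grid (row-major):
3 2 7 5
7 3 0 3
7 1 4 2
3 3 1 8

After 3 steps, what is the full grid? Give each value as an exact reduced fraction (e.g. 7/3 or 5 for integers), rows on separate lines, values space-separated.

Answer: 313/80 3059/800 8257/2400 341/90
4891/1200 1339/400 873/250 7907/2400
13369/3600 2129/600 709/240 25441/7200
4123/1080 5747/1800 6139/1800 7051/2160

Derivation:
After step 1:
  4 15/4 7/2 5
  5 13/5 17/5 5/2
  9/2 18/5 8/5 17/4
  13/3 2 4 11/3
After step 2:
  17/4 277/80 313/80 11/3
  161/40 367/100 68/25 303/80
  523/120 143/50 337/100 721/240
  65/18 209/60 169/60 143/36
After step 3:
  313/80 3059/800 8257/2400 341/90
  4891/1200 1339/400 873/250 7907/2400
  13369/3600 2129/600 709/240 25441/7200
  4123/1080 5747/1800 6139/1800 7051/2160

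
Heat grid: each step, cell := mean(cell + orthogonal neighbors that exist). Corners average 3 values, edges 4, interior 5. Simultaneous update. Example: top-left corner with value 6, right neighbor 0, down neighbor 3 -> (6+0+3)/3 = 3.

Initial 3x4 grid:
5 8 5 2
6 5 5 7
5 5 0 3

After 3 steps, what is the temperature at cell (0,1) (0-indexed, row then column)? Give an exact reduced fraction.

Answer: 38597/7200

Derivation:
Step 1: cell (0,1) = 23/4
Step 2: cell (0,1) = 1373/240
Step 3: cell (0,1) = 38597/7200
Full grid after step 3:
  773/135 38597/7200 35737/7200 619/135
  76409/14400 7639/1500 2233/500 6781/1600
  10793/2160 8093/1800 14731/3600 8249/2160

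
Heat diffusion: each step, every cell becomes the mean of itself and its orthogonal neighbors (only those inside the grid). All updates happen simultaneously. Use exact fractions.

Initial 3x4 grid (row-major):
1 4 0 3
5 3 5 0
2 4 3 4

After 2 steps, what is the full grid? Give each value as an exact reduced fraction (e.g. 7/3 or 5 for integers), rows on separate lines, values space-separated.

After step 1:
  10/3 2 3 1
  11/4 21/5 11/5 3
  11/3 3 4 7/3
After step 2:
  97/36 47/15 41/20 7/3
  279/80 283/100 82/25 32/15
  113/36 223/60 173/60 28/9

Answer: 97/36 47/15 41/20 7/3
279/80 283/100 82/25 32/15
113/36 223/60 173/60 28/9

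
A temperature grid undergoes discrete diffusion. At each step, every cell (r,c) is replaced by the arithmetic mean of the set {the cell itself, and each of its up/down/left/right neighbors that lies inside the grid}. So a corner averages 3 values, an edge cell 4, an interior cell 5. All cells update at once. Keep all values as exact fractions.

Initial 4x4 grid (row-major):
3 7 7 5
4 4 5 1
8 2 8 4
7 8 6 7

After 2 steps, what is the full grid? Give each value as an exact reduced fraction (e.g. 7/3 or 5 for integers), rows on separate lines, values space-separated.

Answer: 44/9 1219/240 247/48 169/36
143/30 127/25 483/100 217/48
71/12 132/25 113/20 233/48
56/9 20/3 71/12 215/36

Derivation:
After step 1:
  14/3 21/4 6 13/3
  19/4 22/5 5 15/4
  21/4 6 5 5
  23/3 23/4 29/4 17/3
After step 2:
  44/9 1219/240 247/48 169/36
  143/30 127/25 483/100 217/48
  71/12 132/25 113/20 233/48
  56/9 20/3 71/12 215/36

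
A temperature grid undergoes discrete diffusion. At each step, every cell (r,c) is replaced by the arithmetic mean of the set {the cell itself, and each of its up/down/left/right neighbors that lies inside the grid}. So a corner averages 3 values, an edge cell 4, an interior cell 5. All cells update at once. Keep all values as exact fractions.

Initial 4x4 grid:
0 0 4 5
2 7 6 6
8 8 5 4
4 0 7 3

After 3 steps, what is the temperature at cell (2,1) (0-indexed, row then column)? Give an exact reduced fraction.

Step 1: cell (2,1) = 28/5
Step 2: cell (2,1) = 529/100
Step 3: cell (2,1) = 9721/2000
Full grid after step 3:
  6661/2160 12899/3600 5077/1200 3367/720
  28273/7200 25903/6000 9621/2000 11939/2400
  11179/2400 9721/2000 30379/6000 35257/7200
  1129/240 5807/1200 16841/3600 2045/432

Answer: 9721/2000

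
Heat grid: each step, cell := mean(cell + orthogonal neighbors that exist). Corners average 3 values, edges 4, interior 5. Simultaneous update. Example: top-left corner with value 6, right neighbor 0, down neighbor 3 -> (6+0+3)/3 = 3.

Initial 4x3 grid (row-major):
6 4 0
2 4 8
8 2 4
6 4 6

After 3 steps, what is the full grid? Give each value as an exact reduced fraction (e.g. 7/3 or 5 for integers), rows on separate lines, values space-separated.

After step 1:
  4 7/2 4
  5 4 4
  9/2 22/5 5
  6 9/2 14/3
After step 2:
  25/6 31/8 23/6
  35/8 209/50 17/4
  199/40 112/25 271/60
  5 587/120 85/18
After step 3:
  149/36 3211/800 287/72
  5309/1200 529/125 839/200
  1883/400 6913/1500 4043/900
  223/45 34369/7200 5087/1080

Answer: 149/36 3211/800 287/72
5309/1200 529/125 839/200
1883/400 6913/1500 4043/900
223/45 34369/7200 5087/1080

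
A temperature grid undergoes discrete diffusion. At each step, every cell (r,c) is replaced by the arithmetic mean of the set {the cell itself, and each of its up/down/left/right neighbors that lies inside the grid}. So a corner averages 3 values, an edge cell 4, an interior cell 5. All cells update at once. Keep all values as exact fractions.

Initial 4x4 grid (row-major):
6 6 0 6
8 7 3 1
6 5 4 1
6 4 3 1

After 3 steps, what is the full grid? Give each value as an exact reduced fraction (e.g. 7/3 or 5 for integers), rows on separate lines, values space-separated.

Answer: 6359/1080 1787/360 1381/360 319/108
4213/720 15239/3000 1346/375 103/36
20341/3600 14227/3000 2603/750 572/225
5671/1080 4039/900 1459/450 1363/540

Derivation:
After step 1:
  20/3 19/4 15/4 7/3
  27/4 29/5 3 11/4
  25/4 26/5 16/5 7/4
  16/3 9/2 3 5/3
After step 2:
  109/18 629/120 83/24 53/18
  191/30 51/10 37/10 59/24
  353/60 499/100 323/100 281/120
  193/36 541/120 371/120 77/36
After step 3:
  6359/1080 1787/360 1381/360 319/108
  4213/720 15239/3000 1346/375 103/36
  20341/3600 14227/3000 2603/750 572/225
  5671/1080 4039/900 1459/450 1363/540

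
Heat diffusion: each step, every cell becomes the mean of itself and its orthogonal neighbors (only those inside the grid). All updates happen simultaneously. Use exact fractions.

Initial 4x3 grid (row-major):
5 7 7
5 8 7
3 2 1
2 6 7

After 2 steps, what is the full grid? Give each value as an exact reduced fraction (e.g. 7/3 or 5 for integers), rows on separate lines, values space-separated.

After step 1:
  17/3 27/4 7
  21/4 29/5 23/4
  3 4 17/4
  11/3 17/4 14/3
After step 2:
  53/9 1513/240 13/2
  1183/240 551/100 57/10
  191/48 213/50 14/3
  131/36 199/48 79/18

Answer: 53/9 1513/240 13/2
1183/240 551/100 57/10
191/48 213/50 14/3
131/36 199/48 79/18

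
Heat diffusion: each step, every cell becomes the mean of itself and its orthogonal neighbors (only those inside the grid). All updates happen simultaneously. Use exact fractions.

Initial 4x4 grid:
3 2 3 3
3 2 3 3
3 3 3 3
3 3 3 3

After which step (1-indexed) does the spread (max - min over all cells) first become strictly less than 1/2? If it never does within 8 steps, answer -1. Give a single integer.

Step 1: max=3, min=5/2, spread=1/2
Step 2: max=3, min=631/240, spread=89/240
  -> spread < 1/2 first at step 2
Step 3: max=3, min=361/135, spread=44/135
Step 4: max=1787/600, min=43723/16200, spread=2263/8100
Step 5: max=17791/6000, min=53047/19440, spread=7181/30375
Step 6: max=398149/135000, min=20048663/7290000, spread=1451383/7290000
Step 7: max=2379073/810000, min=605725817/218700000, spread=36623893/218700000
Step 8: max=118481621/40500000, min=18270323999/6561000000, spread=923698603/6561000000

Answer: 2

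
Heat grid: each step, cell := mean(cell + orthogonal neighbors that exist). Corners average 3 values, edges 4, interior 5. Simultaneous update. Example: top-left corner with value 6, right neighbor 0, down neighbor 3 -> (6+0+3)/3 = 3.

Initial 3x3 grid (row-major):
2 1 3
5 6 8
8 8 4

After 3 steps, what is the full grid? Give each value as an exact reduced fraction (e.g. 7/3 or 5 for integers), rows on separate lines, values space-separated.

Answer: 9061/2160 14993/3600 3187/720
72497/14400 3883/750 74597/14400
4277/720 43111/7200 12931/2160

Derivation:
After step 1:
  8/3 3 4
  21/4 28/5 21/4
  7 13/2 20/3
After step 2:
  131/36 229/60 49/12
  1231/240 128/25 1291/240
  25/4 773/120 221/36
After step 3:
  9061/2160 14993/3600 3187/720
  72497/14400 3883/750 74597/14400
  4277/720 43111/7200 12931/2160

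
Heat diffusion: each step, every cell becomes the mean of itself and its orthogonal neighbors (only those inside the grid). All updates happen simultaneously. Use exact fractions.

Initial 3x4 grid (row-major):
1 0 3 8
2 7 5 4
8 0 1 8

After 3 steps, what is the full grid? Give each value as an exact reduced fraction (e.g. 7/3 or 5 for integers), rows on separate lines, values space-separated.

Answer: 1991/720 2587/800 9461/2400 167/36
23783/7200 20009/6000 12307/3000 67621/14400
1847/540 13429/3600 7277/1800 1951/432

Derivation:
After step 1:
  1 11/4 4 5
  9/2 14/5 4 25/4
  10/3 4 7/2 13/3
After step 2:
  11/4 211/80 63/16 61/12
  349/120 361/100 411/100 235/48
  71/18 409/120 95/24 169/36
After step 3:
  1991/720 2587/800 9461/2400 167/36
  23783/7200 20009/6000 12307/3000 67621/14400
  1847/540 13429/3600 7277/1800 1951/432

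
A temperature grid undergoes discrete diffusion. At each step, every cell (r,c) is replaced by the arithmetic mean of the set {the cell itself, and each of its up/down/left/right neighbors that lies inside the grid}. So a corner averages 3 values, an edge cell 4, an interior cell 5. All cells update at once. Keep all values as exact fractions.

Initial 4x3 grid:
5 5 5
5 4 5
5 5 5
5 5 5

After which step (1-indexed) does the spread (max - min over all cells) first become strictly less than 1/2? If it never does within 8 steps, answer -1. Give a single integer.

Answer: 1

Derivation:
Step 1: max=5, min=19/4, spread=1/4
  -> spread < 1/2 first at step 1
Step 2: max=5, min=477/100, spread=23/100
Step 3: max=1987/400, min=23189/4800, spread=131/960
Step 4: max=35609/7200, min=209449/43200, spread=841/8640
Step 5: max=7106627/1440000, min=83857949/17280000, spread=56863/691200
Step 6: max=63810457/12960000, min=756065659/155520000, spread=386393/6220800
Step 7: max=25499641187/5184000000, min=302646276869/62208000000, spread=26795339/497664000
Step 8: max=1528113850333/311040000000, min=18178584285871/3732480000000, spread=254051069/5971968000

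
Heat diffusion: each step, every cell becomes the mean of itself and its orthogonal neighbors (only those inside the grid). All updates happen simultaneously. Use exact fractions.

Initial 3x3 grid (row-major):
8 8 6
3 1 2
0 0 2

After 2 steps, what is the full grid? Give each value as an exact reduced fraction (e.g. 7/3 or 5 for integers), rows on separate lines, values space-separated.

After step 1:
  19/3 23/4 16/3
  3 14/5 11/4
  1 3/4 4/3
After step 2:
  181/36 1213/240 83/18
  197/60 301/100 733/240
  19/12 353/240 29/18

Answer: 181/36 1213/240 83/18
197/60 301/100 733/240
19/12 353/240 29/18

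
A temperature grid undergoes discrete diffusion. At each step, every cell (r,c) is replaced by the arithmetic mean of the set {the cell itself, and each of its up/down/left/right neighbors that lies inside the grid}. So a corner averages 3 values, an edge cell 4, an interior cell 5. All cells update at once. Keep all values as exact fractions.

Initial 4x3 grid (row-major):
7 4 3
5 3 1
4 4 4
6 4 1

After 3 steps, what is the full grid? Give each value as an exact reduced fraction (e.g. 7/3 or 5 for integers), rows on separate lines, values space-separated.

Answer: 9539/2160 6281/1600 3587/1080
991/225 1873/500 23137/7200
15371/3600 11243/3000 2513/800
9133/2160 53699/14400 33/10

Derivation:
After step 1:
  16/3 17/4 8/3
  19/4 17/5 11/4
  19/4 19/5 5/2
  14/3 15/4 3
After step 2:
  43/9 313/80 29/9
  547/120 379/100 679/240
  539/120 91/25 241/80
  79/18 913/240 37/12
After step 3:
  9539/2160 6281/1600 3587/1080
  991/225 1873/500 23137/7200
  15371/3600 11243/3000 2513/800
  9133/2160 53699/14400 33/10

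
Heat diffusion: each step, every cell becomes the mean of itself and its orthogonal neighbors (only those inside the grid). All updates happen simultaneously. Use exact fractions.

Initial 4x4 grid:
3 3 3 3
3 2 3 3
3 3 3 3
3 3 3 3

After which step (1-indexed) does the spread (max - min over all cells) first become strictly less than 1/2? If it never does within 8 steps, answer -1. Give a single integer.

Answer: 1

Derivation:
Step 1: max=3, min=11/4, spread=1/4
  -> spread < 1/2 first at step 1
Step 2: max=3, min=139/50, spread=11/50
Step 3: max=3, min=6833/2400, spread=367/2400
Step 4: max=1787/600, min=30829/10800, spread=1337/10800
Step 5: max=53531/18000, min=930331/324000, spread=33227/324000
Step 6: max=319951/108000, min=27945673/9720000, spread=849917/9720000
Step 7: max=4791467/1620000, min=841085653/291600000, spread=21378407/291600000
Step 8: max=1434311657/486000000, min=25277537629/8748000000, spread=540072197/8748000000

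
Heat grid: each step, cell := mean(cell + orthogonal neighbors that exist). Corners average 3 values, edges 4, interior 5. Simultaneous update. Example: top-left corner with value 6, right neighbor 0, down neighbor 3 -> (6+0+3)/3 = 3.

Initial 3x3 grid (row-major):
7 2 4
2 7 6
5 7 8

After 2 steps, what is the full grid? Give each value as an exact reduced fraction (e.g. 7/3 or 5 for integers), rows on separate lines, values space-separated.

After step 1:
  11/3 5 4
  21/4 24/5 25/4
  14/3 27/4 7
After step 2:
  167/36 131/30 61/12
  1103/240 561/100 441/80
  50/9 1393/240 20/3

Answer: 167/36 131/30 61/12
1103/240 561/100 441/80
50/9 1393/240 20/3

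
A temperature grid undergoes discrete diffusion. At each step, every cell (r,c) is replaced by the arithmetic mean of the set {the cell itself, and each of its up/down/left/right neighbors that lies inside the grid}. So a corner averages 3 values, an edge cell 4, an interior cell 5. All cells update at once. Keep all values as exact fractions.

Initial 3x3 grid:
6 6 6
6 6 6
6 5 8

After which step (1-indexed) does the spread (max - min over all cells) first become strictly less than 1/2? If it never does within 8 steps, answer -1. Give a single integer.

Answer: 2

Derivation:
Step 1: max=13/2, min=17/3, spread=5/6
Step 2: max=229/36, min=88/15, spread=89/180
  -> spread < 1/2 first at step 2
Step 3: max=44633/7200, min=1069/180, spread=1873/7200
Step 4: max=798781/129600, min=322597/54000, spread=122741/648000
Step 5: max=158606897/25920000, min=431879/72000, spread=3130457/25920000
Step 6: max=2848547029/466560000, min=292632637/48600000, spread=196368569/2332800000
Step 7: max=170450870063/27993600000, min=14067899849/2332800000, spread=523543/8957952
Step 8: max=10214980378861/1679616000000, min=140917568413/23328000000, spread=4410589/107495424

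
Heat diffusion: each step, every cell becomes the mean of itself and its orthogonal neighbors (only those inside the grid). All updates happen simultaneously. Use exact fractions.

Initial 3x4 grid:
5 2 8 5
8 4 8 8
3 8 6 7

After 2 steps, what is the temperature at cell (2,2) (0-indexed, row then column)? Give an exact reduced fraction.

Answer: 263/40

Derivation:
Step 1: cell (2,2) = 29/4
Step 2: cell (2,2) = 263/40
Full grid after step 2:
  59/12 43/8 243/40 79/12
  67/12 139/25 164/25 139/20
  199/36 149/24 263/40 85/12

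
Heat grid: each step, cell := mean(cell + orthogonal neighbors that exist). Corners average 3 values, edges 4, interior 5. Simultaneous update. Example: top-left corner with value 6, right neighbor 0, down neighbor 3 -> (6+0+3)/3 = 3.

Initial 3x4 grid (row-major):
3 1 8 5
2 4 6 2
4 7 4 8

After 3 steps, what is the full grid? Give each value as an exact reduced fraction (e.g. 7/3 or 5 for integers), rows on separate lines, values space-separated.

Answer: 491/144 1177/300 2789/600 1177/240
53101/14400 25439/6000 28759/6000 73661/14400
1777/432 16399/3600 18359/3600 11113/2160

Derivation:
After step 1:
  2 4 5 5
  13/4 4 24/5 21/4
  13/3 19/4 25/4 14/3
After step 2:
  37/12 15/4 47/10 61/12
  163/48 104/25 253/50 1183/240
  37/9 29/6 307/60 97/18
After step 3:
  491/144 1177/300 2789/600 1177/240
  53101/14400 25439/6000 28759/6000 73661/14400
  1777/432 16399/3600 18359/3600 11113/2160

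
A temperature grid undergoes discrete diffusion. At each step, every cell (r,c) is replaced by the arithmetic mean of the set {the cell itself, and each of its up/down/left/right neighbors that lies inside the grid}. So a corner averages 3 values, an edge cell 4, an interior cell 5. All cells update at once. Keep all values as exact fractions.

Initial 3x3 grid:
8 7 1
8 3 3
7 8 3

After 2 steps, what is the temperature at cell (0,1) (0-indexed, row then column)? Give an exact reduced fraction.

Step 1: cell (0,1) = 19/4
Step 2: cell (0,1) = 1313/240
Full grid after step 2:
  227/36 1313/240 131/36
  829/120 124/25 499/120
  233/36 1403/240 149/36

Answer: 1313/240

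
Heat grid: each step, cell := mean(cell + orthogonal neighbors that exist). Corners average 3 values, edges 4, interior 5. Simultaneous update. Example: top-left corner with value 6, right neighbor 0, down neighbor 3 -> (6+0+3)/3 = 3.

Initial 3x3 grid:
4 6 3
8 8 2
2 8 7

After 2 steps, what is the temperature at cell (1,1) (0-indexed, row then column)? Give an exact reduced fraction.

Step 1: cell (1,1) = 32/5
Step 2: cell (1,1) = 142/25
Full grid after step 2:
  67/12 1279/240 167/36
  239/40 142/25 311/60
  71/12 1459/240 203/36

Answer: 142/25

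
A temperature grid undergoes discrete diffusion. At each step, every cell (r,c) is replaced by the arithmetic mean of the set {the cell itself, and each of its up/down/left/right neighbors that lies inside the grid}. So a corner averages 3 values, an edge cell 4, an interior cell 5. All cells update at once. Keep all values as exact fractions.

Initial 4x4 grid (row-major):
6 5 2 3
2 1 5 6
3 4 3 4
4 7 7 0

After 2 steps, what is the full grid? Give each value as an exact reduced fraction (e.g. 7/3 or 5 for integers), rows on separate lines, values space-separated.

After step 1:
  13/3 7/2 15/4 11/3
  3 17/5 17/5 9/2
  13/4 18/5 23/5 13/4
  14/3 11/2 17/4 11/3
After step 2:
  65/18 899/240 859/240 143/36
  839/240 169/50 393/100 889/240
  871/240 407/100 191/50 961/240
  161/36 1081/240 1081/240 67/18

Answer: 65/18 899/240 859/240 143/36
839/240 169/50 393/100 889/240
871/240 407/100 191/50 961/240
161/36 1081/240 1081/240 67/18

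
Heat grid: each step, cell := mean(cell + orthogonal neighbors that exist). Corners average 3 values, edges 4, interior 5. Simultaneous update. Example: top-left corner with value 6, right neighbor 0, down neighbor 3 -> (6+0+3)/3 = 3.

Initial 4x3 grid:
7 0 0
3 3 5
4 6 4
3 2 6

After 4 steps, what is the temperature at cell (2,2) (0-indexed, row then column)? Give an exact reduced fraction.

Answer: 273253/72000

Derivation:
Step 1: cell (2,2) = 21/4
Step 2: cell (2,2) = 321/80
Step 3: cell (2,2) = 9589/2400
Step 4: cell (2,2) = 273253/72000
Full grid after step 4:
  105931/32400 150287/48000 6116/2025
  764519/216000 68363/20000 732019/216000
  269753/72000 153301/40000 273253/72000
  55901/14400 125613/32000 58201/14400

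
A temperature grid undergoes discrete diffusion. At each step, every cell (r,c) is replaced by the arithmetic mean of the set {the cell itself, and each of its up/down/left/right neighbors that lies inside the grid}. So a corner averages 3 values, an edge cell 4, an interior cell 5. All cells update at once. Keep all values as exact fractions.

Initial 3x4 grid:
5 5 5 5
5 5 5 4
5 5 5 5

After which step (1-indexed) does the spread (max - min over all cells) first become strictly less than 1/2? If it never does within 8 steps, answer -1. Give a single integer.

Step 1: max=5, min=14/3, spread=1/3
  -> spread < 1/2 first at step 1
Step 2: max=5, min=1133/240, spread=67/240
Step 3: max=5, min=10363/2160, spread=437/2160
Step 4: max=4991/1000, min=4162469/864000, spread=29951/172800
Step 5: max=16796/3375, min=37664179/7776000, spread=206761/1555200
Step 6: max=26834329/5400000, min=15095804429/3110400000, spread=14430763/124416000
Step 7: max=2142347273/432000000, min=908012258311/186624000000, spread=139854109/1492992000
Step 8: max=192548771023/38880000000, min=54564728109749/11197440000000, spread=7114543559/89579520000

Answer: 1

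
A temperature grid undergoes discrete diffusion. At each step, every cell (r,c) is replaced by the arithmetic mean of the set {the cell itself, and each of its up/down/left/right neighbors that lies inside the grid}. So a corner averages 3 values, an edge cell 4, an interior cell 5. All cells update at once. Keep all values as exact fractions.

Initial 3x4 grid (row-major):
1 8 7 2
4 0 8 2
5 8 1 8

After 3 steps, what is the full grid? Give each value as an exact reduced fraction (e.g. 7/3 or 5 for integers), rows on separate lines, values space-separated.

Answer: 9491/2160 30377/7200 35527/7200 9601/2160
3173/800 4801/1000 6539/1500 17341/3600
9841/2160 31027/7200 35677/7200 9511/2160

Derivation:
After step 1:
  13/3 4 25/4 11/3
  5/2 28/5 18/5 5
  17/3 7/2 25/4 11/3
After step 2:
  65/18 1211/240 1051/240 179/36
  181/40 96/25 267/50 239/60
  35/9 1261/240 1021/240 179/36
After step 3:
  9491/2160 30377/7200 35527/7200 9601/2160
  3173/800 4801/1000 6539/1500 17341/3600
  9841/2160 31027/7200 35677/7200 9511/2160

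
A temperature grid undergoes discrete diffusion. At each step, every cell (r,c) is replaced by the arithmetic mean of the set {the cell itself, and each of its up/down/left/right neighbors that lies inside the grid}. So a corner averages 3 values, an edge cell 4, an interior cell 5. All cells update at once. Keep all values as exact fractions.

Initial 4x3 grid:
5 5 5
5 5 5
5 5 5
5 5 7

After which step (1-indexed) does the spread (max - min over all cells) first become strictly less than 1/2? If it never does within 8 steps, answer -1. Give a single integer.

Answer: 3

Derivation:
Step 1: max=17/3, min=5, spread=2/3
Step 2: max=50/9, min=5, spread=5/9
Step 3: max=581/108, min=5, spread=41/108
  -> spread < 1/2 first at step 3
Step 4: max=69017/12960, min=5, spread=4217/12960
Step 5: max=4097149/777600, min=18079/3600, spread=38417/155520
Step 6: max=244480211/46656000, min=362597/72000, spread=1903471/9331200
Step 7: max=14597789089/2799360000, min=10915759/2160000, spread=18038617/111974400
Step 8: max=873076182851/167961600000, min=984926759/194400000, spread=883978523/6718464000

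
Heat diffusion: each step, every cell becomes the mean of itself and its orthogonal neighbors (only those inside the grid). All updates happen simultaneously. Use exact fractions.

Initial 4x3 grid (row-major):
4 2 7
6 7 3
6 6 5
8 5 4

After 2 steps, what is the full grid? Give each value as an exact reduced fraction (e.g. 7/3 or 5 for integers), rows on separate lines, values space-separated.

After step 1:
  4 5 4
  23/4 24/5 11/2
  13/2 29/5 9/2
  19/3 23/4 14/3
After step 2:
  59/12 89/20 29/6
  421/80 537/100 47/10
  1463/240 547/100 307/60
  223/36 451/80 179/36

Answer: 59/12 89/20 29/6
421/80 537/100 47/10
1463/240 547/100 307/60
223/36 451/80 179/36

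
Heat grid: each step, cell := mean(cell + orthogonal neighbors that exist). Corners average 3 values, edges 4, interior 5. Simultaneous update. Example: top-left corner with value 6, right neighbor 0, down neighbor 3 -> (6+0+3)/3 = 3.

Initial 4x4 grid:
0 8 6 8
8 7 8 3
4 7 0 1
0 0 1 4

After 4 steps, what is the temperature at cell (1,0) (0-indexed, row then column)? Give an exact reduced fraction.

Answer: 541957/108000

Derivation:
Step 1: cell (1,0) = 19/4
Step 2: cell (1,0) = 673/120
Step 3: cell (1,0) = 703/144
Step 4: cell (1,0) = 541957/108000
Full grid after step 4:
  70111/12960 1229279/216000 1179151/216000 349693/64800
  541957/108000 877781/180000 887803/180000 121967/27000
  414097/108000 140671/36000 69497/20000 15559/4500
  207821/64800 618029/216000 198239/72000 6109/2400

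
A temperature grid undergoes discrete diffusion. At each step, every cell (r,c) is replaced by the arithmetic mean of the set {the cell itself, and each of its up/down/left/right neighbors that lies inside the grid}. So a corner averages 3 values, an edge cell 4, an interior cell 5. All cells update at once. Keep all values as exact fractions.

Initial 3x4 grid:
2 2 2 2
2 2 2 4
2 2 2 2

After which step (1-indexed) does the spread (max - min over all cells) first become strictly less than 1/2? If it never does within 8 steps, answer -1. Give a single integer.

Step 1: max=8/3, min=2, spread=2/3
Step 2: max=307/120, min=2, spread=67/120
Step 3: max=2597/1080, min=2, spread=437/1080
  -> spread < 1/2 first at step 3
Step 4: max=1021531/432000, min=1009/500, spread=29951/86400
Step 5: max=8991821/3888000, min=6908/3375, spread=206761/777600
Step 6: max=3566595571/1555200000, min=5565671/2700000, spread=14430763/62208000
Step 7: max=211731741689/93312000000, min=449652727/216000000, spread=139854109/746496000
Step 8: max=12619911890251/5598720000000, min=40731228977/19440000000, spread=7114543559/44789760000

Answer: 3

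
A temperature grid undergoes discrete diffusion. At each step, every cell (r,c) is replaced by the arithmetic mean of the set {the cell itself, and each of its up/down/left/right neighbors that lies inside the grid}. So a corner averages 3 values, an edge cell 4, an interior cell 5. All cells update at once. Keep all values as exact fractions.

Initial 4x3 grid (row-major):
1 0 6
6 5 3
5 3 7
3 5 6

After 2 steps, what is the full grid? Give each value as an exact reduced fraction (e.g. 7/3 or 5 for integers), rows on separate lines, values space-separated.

After step 1:
  7/3 3 3
  17/4 17/5 21/4
  17/4 5 19/4
  13/3 17/4 6
After step 2:
  115/36 44/15 15/4
  427/120 209/50 41/10
  107/24 433/100 21/4
  77/18 235/48 5

Answer: 115/36 44/15 15/4
427/120 209/50 41/10
107/24 433/100 21/4
77/18 235/48 5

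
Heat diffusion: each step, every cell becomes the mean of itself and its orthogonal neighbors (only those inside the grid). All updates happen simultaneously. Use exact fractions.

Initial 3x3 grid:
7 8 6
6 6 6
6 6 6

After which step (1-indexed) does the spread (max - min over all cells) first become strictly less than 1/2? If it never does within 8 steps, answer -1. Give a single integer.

Answer: 3

Derivation:
Step 1: max=7, min=6, spread=1
Step 2: max=1609/240, min=6, spread=169/240
Step 3: max=1187/180, min=7339/1200, spread=1723/3600
  -> spread < 1/2 first at step 3
Step 4: max=23383/3600, min=33287/5400, spread=143/432
Step 5: max=4182103/648000, min=74657/12000, spread=1205/5184
Step 6: max=249367741/38880000, min=121511683/19440000, spread=10151/62208
Step 7: max=1656658903/259200000, min=7321344751/1166400000, spread=85517/746496
Step 8: max=892052072069/139968000000, min=146799222949/23328000000, spread=720431/8957952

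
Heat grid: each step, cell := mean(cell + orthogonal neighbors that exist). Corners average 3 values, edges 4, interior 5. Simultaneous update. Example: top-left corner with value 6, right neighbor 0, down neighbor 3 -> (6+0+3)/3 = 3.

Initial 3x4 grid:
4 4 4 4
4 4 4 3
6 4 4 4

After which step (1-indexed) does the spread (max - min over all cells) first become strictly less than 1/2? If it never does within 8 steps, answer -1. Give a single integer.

Answer: 4

Derivation:
Step 1: max=14/3, min=11/3, spread=1
Step 2: max=41/9, min=893/240, spread=601/720
Step 3: max=473/108, min=8203/2160, spread=419/720
Step 4: max=279133/64800, min=496961/129600, spread=4087/8640
  -> spread < 1/2 first at step 4
Step 5: max=16506737/3888000, min=30058819/7776000, spread=65659/172800
Step 6: max=980881303/233280000, min=1817259881/466560000, spread=1926703/6220800
Step 7: max=58399222277/13996800000, min=109756227979/27993600000, spread=93896221/373248000
Step 8: max=3483428349943/839808000000, min=6621353601761/1679616000000, spread=61422773/298598400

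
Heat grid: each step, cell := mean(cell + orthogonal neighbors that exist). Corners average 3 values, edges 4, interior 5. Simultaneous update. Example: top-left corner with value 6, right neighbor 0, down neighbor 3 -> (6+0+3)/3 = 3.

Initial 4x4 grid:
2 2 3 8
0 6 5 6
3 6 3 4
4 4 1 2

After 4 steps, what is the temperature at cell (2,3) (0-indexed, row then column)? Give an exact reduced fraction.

Step 1: cell (2,3) = 15/4
Step 2: cell (2,3) = 469/120
Step 3: cell (2,3) = 13969/3600
Step 4: cell (2,3) = 16903/4320
Full grid after step 4:
  203573/64800 154327/43200 922363/216000 301507/64800
  35011/10800 655691/180000 747877/180000 479519/108000
  186079/54000 649669/180000 685151/180000 16903/4320
  45239/12960 760741/216000 150697/43200 226913/64800

Answer: 16903/4320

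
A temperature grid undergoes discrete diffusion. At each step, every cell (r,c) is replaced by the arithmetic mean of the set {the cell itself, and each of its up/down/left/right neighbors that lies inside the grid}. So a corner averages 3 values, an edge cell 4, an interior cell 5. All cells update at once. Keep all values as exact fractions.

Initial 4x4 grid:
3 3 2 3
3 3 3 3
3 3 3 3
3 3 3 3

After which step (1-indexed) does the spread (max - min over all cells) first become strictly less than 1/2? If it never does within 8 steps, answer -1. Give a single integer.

Answer: 1

Derivation:
Step 1: max=3, min=8/3, spread=1/3
  -> spread < 1/2 first at step 1
Step 2: max=3, min=329/120, spread=31/120
Step 3: max=3, min=3029/1080, spread=211/1080
Step 4: max=3, min=307157/108000, spread=16843/108000
Step 5: max=26921/9000, min=2777357/972000, spread=130111/972000
Step 6: max=1612841/540000, min=83837633/29160000, spread=3255781/29160000
Step 7: max=1608893/540000, min=2524046309/874800000, spread=82360351/874800000
Step 8: max=289093559/97200000, min=75980683109/26244000000, spread=2074577821/26244000000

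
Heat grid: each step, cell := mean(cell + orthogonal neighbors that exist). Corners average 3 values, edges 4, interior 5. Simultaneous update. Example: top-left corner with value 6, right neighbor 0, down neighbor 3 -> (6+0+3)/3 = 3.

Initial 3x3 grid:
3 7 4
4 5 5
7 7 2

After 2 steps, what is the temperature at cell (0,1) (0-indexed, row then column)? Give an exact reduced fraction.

Step 1: cell (0,1) = 19/4
Step 2: cell (0,1) = 407/80
Full grid after step 2:
  85/18 407/80 169/36
  1261/240 487/100 49/10
  16/3 1291/240 167/36

Answer: 407/80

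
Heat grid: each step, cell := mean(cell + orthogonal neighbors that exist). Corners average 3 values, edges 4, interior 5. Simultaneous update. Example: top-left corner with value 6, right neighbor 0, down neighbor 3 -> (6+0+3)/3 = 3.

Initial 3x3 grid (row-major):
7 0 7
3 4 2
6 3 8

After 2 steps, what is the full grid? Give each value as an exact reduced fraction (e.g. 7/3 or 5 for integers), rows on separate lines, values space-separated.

After step 1:
  10/3 9/2 3
  5 12/5 21/4
  4 21/4 13/3
After step 2:
  77/18 397/120 17/4
  221/60 112/25 899/240
  19/4 959/240 89/18

Answer: 77/18 397/120 17/4
221/60 112/25 899/240
19/4 959/240 89/18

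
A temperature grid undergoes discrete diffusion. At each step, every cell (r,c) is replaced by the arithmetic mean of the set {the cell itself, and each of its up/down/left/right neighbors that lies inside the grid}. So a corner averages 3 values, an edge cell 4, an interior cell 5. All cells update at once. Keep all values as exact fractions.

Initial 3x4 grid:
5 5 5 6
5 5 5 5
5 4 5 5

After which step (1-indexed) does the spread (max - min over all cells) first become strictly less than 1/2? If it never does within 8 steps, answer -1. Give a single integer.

Step 1: max=16/3, min=14/3, spread=2/3
Step 2: max=95/18, min=569/120, spread=193/360
Step 3: max=1121/216, min=5189/1080, spread=52/135
  -> spread < 1/2 first at step 3
Step 4: max=665701/129600, min=156959/32400, spread=7573/25920
Step 5: max=39660569/7776000, min=2365129/486000, spread=363701/1555200
Step 6: max=2366491711/466560000, min=285170167/58320000, spread=681043/3732480
Step 7: max=141436042949/27993600000, min=4292303957/874800000, spread=163292653/1119744000
Step 8: max=8459808434191/1679616000000, min=516589789301/104976000000, spread=1554974443/13436928000

Answer: 3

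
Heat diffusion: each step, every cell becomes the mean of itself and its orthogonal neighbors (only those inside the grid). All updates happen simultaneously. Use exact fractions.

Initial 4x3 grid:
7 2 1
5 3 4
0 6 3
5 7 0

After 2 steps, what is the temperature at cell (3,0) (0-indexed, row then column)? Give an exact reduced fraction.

Answer: 25/6

Derivation:
Step 1: cell (3,0) = 4
Step 2: cell (3,0) = 25/6
Full grid after step 2:
  35/9 57/16 25/9
  197/48 351/100 37/12
  311/80 391/100 197/60
  25/6 469/120 133/36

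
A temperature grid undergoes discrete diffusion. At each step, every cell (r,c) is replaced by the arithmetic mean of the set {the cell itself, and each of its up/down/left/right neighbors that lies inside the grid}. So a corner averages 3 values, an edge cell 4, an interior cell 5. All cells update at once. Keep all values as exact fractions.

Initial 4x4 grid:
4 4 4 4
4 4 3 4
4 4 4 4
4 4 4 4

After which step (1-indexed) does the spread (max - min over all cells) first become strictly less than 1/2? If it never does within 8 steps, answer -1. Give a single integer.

Answer: 1

Derivation:
Step 1: max=4, min=15/4, spread=1/4
  -> spread < 1/2 first at step 1
Step 2: max=4, min=189/50, spread=11/50
Step 3: max=4, min=9233/2400, spread=367/2400
Step 4: max=2387/600, min=41629/10800, spread=1337/10800
Step 5: max=71531/18000, min=1254331/324000, spread=33227/324000
Step 6: max=427951/108000, min=37665673/9720000, spread=849917/9720000
Step 7: max=6411467/1620000, min=1132685653/291600000, spread=21378407/291600000
Step 8: max=1920311657/486000000, min=34025537629/8748000000, spread=540072197/8748000000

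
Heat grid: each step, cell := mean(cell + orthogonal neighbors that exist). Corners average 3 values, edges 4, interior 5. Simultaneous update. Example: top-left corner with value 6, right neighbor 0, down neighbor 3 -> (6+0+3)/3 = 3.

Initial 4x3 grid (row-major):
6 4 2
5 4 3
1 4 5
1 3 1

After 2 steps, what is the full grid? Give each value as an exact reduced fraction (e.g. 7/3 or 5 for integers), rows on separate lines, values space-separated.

Answer: 13/3 4 7/2
63/16 189/50 55/16
709/240 313/100 263/80
20/9 619/240 17/6

Derivation:
After step 1:
  5 4 3
  4 4 7/2
  11/4 17/5 13/4
  5/3 9/4 3
After step 2:
  13/3 4 7/2
  63/16 189/50 55/16
  709/240 313/100 263/80
  20/9 619/240 17/6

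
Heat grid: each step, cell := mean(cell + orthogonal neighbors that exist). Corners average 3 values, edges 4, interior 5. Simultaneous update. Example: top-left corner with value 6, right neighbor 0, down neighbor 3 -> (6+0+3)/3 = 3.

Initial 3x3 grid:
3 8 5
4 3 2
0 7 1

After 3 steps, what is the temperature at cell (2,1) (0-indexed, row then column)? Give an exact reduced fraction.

Answer: 15677/4800

Derivation:
Step 1: cell (2,1) = 11/4
Step 2: cell (2,1) = 291/80
Step 3: cell (2,1) = 15677/4800
Full grid after step 3:
  1037/240 6659/1600 521/120
  26203/7200 7999/2000 52531/14400
  7633/2160 15677/4800 3799/1080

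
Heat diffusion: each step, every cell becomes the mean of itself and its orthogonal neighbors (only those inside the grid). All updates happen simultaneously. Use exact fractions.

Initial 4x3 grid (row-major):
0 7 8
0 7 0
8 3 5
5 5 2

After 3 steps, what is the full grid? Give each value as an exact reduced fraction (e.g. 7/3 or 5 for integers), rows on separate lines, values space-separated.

After step 1:
  7/3 11/2 5
  15/4 17/5 5
  4 28/5 5/2
  6 15/4 4
After step 2:
  139/36 487/120 31/6
  809/240 93/20 159/40
  387/80 77/20 171/40
  55/12 387/80 41/12
After step 3:
  8129/2160 1277/288 22/5
  6019/1440 4777/1200 271/60
  1997/480 449/100 931/240
  1711/360 267/64 3007/720

Answer: 8129/2160 1277/288 22/5
6019/1440 4777/1200 271/60
1997/480 449/100 931/240
1711/360 267/64 3007/720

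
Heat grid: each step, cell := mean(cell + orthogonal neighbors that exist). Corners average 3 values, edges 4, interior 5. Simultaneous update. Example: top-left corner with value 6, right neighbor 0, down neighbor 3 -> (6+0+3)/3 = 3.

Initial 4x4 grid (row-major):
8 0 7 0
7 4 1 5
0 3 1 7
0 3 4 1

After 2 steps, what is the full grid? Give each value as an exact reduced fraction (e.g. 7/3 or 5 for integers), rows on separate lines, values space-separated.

After step 1:
  5 19/4 2 4
  19/4 3 18/5 13/4
  5/2 11/5 16/5 7/2
  1 5/2 9/4 4
After step 2:
  29/6 59/16 287/80 37/12
  61/16 183/50 301/100 287/80
  209/80 67/25 59/20 279/80
  2 159/80 239/80 13/4

Answer: 29/6 59/16 287/80 37/12
61/16 183/50 301/100 287/80
209/80 67/25 59/20 279/80
2 159/80 239/80 13/4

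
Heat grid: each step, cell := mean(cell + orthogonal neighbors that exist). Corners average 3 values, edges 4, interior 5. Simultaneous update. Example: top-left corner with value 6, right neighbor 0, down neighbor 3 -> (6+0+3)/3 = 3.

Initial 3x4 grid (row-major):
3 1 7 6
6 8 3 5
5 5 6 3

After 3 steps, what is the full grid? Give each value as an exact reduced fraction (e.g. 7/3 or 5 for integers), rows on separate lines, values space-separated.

Answer: 4843/1080 8681/1800 5669/1200 1217/240
36289/7200 28717/6000 15311/3000 68513/14400
11051/2160 38099/7200 34639/7200 5309/1080

Derivation:
After step 1:
  10/3 19/4 17/4 6
  11/2 23/5 29/5 17/4
  16/3 6 17/4 14/3
After step 2:
  163/36 127/30 26/5 29/6
  563/120 533/100 463/100 1243/240
  101/18 1211/240 1243/240 79/18
After step 3:
  4843/1080 8681/1800 5669/1200 1217/240
  36289/7200 28717/6000 15311/3000 68513/14400
  11051/2160 38099/7200 34639/7200 5309/1080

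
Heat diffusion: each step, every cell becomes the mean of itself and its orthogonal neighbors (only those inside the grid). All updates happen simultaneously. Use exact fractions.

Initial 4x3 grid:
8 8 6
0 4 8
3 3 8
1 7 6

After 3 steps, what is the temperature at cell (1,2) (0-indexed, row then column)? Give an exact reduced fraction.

Step 1: cell (1,2) = 13/2
Step 2: cell (1,2) = 1481/240
Step 3: cell (1,2) = 43931/7200
Full grid after step 3:
  2699/540 41731/7200 13601/2160
  8039/1800 30733/6000 43931/7200
  13493/3600 14609/3000 13537/2400
  1691/432 66257/14400 17/3

Answer: 43931/7200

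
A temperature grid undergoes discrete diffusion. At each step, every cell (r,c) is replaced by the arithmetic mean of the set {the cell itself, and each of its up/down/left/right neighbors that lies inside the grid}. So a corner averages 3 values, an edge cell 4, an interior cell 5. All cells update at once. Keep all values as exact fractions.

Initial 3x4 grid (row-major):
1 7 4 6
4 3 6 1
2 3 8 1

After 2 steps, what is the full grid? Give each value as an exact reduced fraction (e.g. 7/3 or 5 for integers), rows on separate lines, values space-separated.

After step 1:
  4 15/4 23/4 11/3
  5/2 23/5 22/5 7/2
  3 4 9/2 10/3
After step 2:
  41/12 181/40 527/120 155/36
  141/40 77/20 91/20 149/40
  19/6 161/40 487/120 34/9

Answer: 41/12 181/40 527/120 155/36
141/40 77/20 91/20 149/40
19/6 161/40 487/120 34/9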